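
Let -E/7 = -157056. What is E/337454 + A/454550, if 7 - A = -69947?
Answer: 130833722679/38347428925 ≈ 3.4118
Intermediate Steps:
A = 69954 (A = 7 - 1*(-69947) = 7 + 69947 = 69954)
E = 1099392 (E = -7*(-157056) = 1099392)
E/337454 + A/454550 = 1099392/337454 + 69954/454550 = 1099392*(1/337454) + 69954*(1/454550) = 549696/168727 + 34977/227275 = 130833722679/38347428925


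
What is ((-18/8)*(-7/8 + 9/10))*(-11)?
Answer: 99/160 ≈ 0.61875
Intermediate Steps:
((-18/8)*(-7/8 + 9/10))*(-11) = ((-18*1/8)*(-7*1/8 + 9*(1/10)))*(-11) = -9*(-7/8 + 9/10)/4*(-11) = -9/4*1/40*(-11) = -9/160*(-11) = 99/160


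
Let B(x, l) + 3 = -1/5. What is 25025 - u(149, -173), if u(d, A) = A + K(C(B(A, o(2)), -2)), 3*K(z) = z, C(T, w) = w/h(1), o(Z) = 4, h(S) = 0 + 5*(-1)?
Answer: 377968/15 ≈ 25198.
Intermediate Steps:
h(S) = -5 (h(S) = 0 - 5 = -5)
B(x, l) = -16/5 (B(x, l) = -3 - 1/5 = -16/5)
C(T, w) = -w/5 (C(T, w) = w/(-5) = w*(-1/5) = -w/5)
K(z) = z/3
u(d, A) = 2/15 + A (u(d, A) = A + (-1/5*(-2))/3 = A + (1/3)*(2/5) = A + 2/15 = 2/15 + A)
25025 - u(149, -173) = 25025 - (2/15 - 173) = 25025 - 1*(-2593/15) = 25025 + 2593/15 = 377968/15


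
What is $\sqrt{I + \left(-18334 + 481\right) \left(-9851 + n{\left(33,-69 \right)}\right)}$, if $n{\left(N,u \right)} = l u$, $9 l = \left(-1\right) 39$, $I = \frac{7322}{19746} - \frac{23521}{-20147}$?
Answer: $\frac{2 \sqrt{187422647699878356210506}}{66303777} \approx 13059.0$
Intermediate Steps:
$I = \frac{305981000}{198911331}$ ($I = 7322 \cdot \frac{1}{19746} - - \frac{23521}{20147} = \frac{3661}{9873} + \frac{23521}{20147} = \frac{305981000}{198911331} \approx 1.5383$)
$l = - \frac{13}{3}$ ($l = \frac{\left(-1\right) 39}{9} = \frac{1}{9} \left(-39\right) = - \frac{13}{3} \approx -4.3333$)
$n{\left(N,u \right)} = - \frac{13 u}{3}$
$\sqrt{I + \left(-18334 + 481\right) \left(-9851 + n{\left(33,-69 \right)}\right)} = \sqrt{\frac{305981000}{198911331} + \left(-18334 + 481\right) \left(-9851 - -299\right)} = \sqrt{\frac{305981000}{198911331} - 17853 \left(-9851 + 299\right)} = \sqrt{\frac{305981000}{198911331} - -170531856} = \sqrt{\frac{305981000}{198911331} + 170531856} = \sqrt{\frac{33920718760841336}{198911331}} = \frac{2 \sqrt{187422647699878356210506}}{66303777}$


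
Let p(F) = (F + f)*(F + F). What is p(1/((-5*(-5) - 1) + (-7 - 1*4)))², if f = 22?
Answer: 329476/28561 ≈ 11.536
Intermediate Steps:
p(F) = 2*F*(22 + F) (p(F) = (F + 22)*(F + F) = (22 + F)*(2*F) = 2*F*(22 + F))
p(1/((-5*(-5) - 1) + (-7 - 1*4)))² = (2*(22 + 1/((-5*(-5) - 1) + (-7 - 1*4)))/((-5*(-5) - 1) + (-7 - 1*4)))² = (2*(22 + 1/((25 - 1) + (-7 - 4)))/((25 - 1) + (-7 - 4)))² = (2*(22 + 1/(24 - 11))/(24 - 11))² = (2*(22 + 1/13)/13)² = (2*(1/13)*(22 + 1/13))² = (2*(1/13)*(287/13))² = (574/169)² = 329476/28561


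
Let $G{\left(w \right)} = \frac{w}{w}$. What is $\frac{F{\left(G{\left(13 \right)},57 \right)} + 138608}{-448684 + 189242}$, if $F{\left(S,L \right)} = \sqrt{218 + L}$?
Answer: $- \frac{69304}{129721} - \frac{5 \sqrt{11}}{259442} \approx -0.53432$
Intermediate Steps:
$G{\left(w \right)} = 1$
$\frac{F{\left(G{\left(13 \right)},57 \right)} + 138608}{-448684 + 189242} = \frac{\sqrt{218 + 57} + 138608}{-448684 + 189242} = \frac{\sqrt{275} + 138608}{-259442} = \left(5 \sqrt{11} + 138608\right) \left(- \frac{1}{259442}\right) = \left(138608 + 5 \sqrt{11}\right) \left(- \frac{1}{259442}\right) = - \frac{69304}{129721} - \frac{5 \sqrt{11}}{259442}$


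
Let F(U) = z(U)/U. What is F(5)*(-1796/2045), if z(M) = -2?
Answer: 3592/10225 ≈ 0.35130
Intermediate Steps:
F(U) = -2/U
F(5)*(-1796/2045) = (-2/5)*(-1796/2045) = (-2*⅕)*(-1796*1/2045) = -⅖*(-1796/2045) = 3592/10225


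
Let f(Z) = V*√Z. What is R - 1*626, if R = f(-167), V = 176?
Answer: -626 + 176*I*√167 ≈ -626.0 + 2274.4*I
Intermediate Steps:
f(Z) = 176*√Z
R = 176*I*√167 (R = 176*√(-167) = 176*(I*√167) = 176*I*√167 ≈ 2274.4*I)
R - 1*626 = 176*I*√167 - 1*626 = 176*I*√167 - 626 = -626 + 176*I*√167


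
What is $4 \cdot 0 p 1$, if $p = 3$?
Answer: $0$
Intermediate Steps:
$4 \cdot 0 p 1 = 4 \cdot 0 \cdot 3 \cdot 1 = 4 \cdot 0 \cdot 1 = 0 \cdot 1 = 0$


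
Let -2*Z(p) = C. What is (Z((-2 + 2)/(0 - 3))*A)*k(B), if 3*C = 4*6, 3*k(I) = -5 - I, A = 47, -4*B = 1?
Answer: 893/3 ≈ 297.67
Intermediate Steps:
B = -¼ (B = -¼*1 = -¼ ≈ -0.25000)
k(I) = -5/3 - I/3 (k(I) = (-5 - I)/3 = -5/3 - I/3)
C = 8 (C = (4*6)/3 = (⅓)*24 = 8)
Z(p) = -4 (Z(p) = -½*8 = -4)
(Z((-2 + 2)/(0 - 3))*A)*k(B) = (-4*47)*(-5/3 - ⅓*(-¼)) = -188*(-5/3 + 1/12) = -188*(-19/12) = 893/3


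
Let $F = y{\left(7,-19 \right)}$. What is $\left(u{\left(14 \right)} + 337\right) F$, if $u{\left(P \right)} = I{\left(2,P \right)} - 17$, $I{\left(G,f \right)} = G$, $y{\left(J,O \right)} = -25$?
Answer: $-8050$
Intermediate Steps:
$u{\left(P \right)} = -15$ ($u{\left(P \right)} = 2 - 17 = -15$)
$F = -25$
$\left(u{\left(14 \right)} + 337\right) F = \left(-15 + 337\right) \left(-25\right) = 322 \left(-25\right) = -8050$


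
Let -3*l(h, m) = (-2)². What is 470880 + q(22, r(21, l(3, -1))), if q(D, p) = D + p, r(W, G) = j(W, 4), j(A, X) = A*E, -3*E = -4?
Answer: 470930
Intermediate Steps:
E = 4/3 (E = -⅓*(-4) = 4/3 ≈ 1.3333)
j(A, X) = 4*A/3 (j(A, X) = A*(4/3) = 4*A/3)
l(h, m) = -4/3 (l(h, m) = -⅓*(-2)² = -⅓*4 = -4/3)
r(W, G) = 4*W/3
470880 + q(22, r(21, l(3, -1))) = 470880 + (22 + (4/3)*21) = 470880 + (22 + 28) = 470880 + 50 = 470930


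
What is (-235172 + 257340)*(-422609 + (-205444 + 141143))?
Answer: -10793820880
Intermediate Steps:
(-235172 + 257340)*(-422609 + (-205444 + 141143)) = 22168*(-422609 - 64301) = 22168*(-486910) = -10793820880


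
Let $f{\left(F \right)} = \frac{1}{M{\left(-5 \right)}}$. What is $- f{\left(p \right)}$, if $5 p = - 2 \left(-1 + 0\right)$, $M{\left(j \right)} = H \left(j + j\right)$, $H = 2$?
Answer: $\frac{1}{20} \approx 0.05$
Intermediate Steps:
$M{\left(j \right)} = 4 j$ ($M{\left(j \right)} = 2 \left(j + j\right) = 2 \cdot 2 j = 4 j$)
$p = \frac{2}{5}$ ($p = \frac{\left(-2\right) \left(-1 + 0\right)}{5} = \frac{\left(-2\right) \left(-1\right)}{5} = \frac{1}{5} \cdot 2 = \frac{2}{5} \approx 0.4$)
$f{\left(F \right)} = - \frac{1}{20}$ ($f{\left(F \right)} = \frac{1}{4 \left(-5\right)} = \frac{1}{-20} = - \frac{1}{20}$)
$- f{\left(p \right)} = \left(-1\right) \left(- \frac{1}{20}\right) = \frac{1}{20}$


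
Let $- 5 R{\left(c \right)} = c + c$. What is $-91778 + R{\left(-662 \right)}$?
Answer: $- \frac{457566}{5} \approx -91513.0$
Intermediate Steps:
$R{\left(c \right)} = - \frac{2 c}{5}$ ($R{\left(c \right)} = - \frac{c + c}{5} = - \frac{2 c}{5}$)
$-91778 + R{\left(-662 \right)} = -91778 - - \frac{1324}{5} = -91778 + \frac{1324}{5} = - \frac{457566}{5}$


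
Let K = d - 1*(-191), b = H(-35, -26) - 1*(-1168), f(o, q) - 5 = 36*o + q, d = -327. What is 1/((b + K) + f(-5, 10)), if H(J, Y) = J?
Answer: 1/832 ≈ 0.0012019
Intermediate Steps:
f(o, q) = 5 + q + 36*o (f(o, q) = 5 + (36*o + q) = 5 + (q + 36*o) = 5 + q + 36*o)
b = 1133 (b = -35 - 1*(-1168) = -35 + 1168 = 1133)
K = -136 (K = -327 - 1*(-191) = -327 + 191 = -136)
1/((b + K) + f(-5, 10)) = 1/((1133 - 136) + (5 + 10 + 36*(-5))) = 1/(997 + (5 + 10 - 180)) = 1/(997 - 165) = 1/832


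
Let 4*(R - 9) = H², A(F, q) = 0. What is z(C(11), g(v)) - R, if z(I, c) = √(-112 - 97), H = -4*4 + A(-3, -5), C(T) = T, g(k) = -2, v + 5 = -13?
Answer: -73 + I*√209 ≈ -73.0 + 14.457*I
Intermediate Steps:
v = -18 (v = -5 - 13 = -18)
H = -16 (H = -4*4 + 0 = -16 + 0 = -16)
R = 73 (R = 9 + (¼)*(-16)² = 9 + (¼)*256 = 9 + 64 = 73)
z(I, c) = I*√209 (z(I, c) = √(-209) = I*√209)
z(C(11), g(v)) - R = I*√209 - 1*73 = I*√209 - 73 = -73 + I*√209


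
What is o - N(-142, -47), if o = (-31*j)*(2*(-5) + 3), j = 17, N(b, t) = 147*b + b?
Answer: 24705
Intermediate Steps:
N(b, t) = 148*b
o = 3689 (o = (-31*17)*(2*(-5) + 3) = -527*(-10 + 3) = -527*(-7) = 3689)
o - N(-142, -47) = 3689 - 148*(-142) = 3689 - 1*(-21016) = 3689 + 21016 = 24705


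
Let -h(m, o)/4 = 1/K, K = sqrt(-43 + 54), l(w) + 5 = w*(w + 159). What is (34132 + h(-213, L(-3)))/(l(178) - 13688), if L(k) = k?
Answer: 34132/46293 - 4*sqrt(11)/509223 ≈ 0.73728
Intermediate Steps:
l(w) = -5 + w*(159 + w) (l(w) = -5 + w*(w + 159) = -5 + w*(159 + w))
K = sqrt(11) ≈ 3.3166
h(m, o) = -4*sqrt(11)/11
(34132 + h(-213, L(-3)))/(l(178) - 13688) = (34132 - 4*sqrt(11)/11)/((-5 + 178**2 + 159*178) - 13688) = (34132 - 4*sqrt(11)/11)/((-5 + 31684 + 28302) - 13688) = (34132 - 4*sqrt(11)/11)/(59981 - 13688) = (34132 - 4*sqrt(11)/11)/46293 = (34132 - 4*sqrt(11)/11)*(1/46293) = 34132/46293 - 4*sqrt(11)/509223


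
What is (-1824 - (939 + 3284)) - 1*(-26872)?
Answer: 20825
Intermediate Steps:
(-1824 - (939 + 3284)) - 1*(-26872) = (-1824 - 1*4223) + 26872 = (-1824 - 4223) + 26872 = -6047 + 26872 = 20825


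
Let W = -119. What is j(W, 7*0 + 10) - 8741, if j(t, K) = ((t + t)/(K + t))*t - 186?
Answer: -1001365/109 ≈ -9186.8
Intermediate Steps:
j(t, K) = -186 + 2*t**2/(K + t) (j(t, K) = ((2*t)/(K + t))*t - 186 = (2*t/(K + t))*t - 186 = 2*t**2/(K + t) - 186 = -186 + 2*t**2/(K + t))
j(W, 7*0 + 10) - 8741 = 2*((-119)**2 - 93*(7*0 + 10) - 93*(-119))/((7*0 + 10) - 119) - 8741 = 2*(14161 - 93*(0 + 10) + 11067)/((0 + 10) - 119) - 8741 = 2*(14161 - 93*10 + 11067)/(10 - 119) - 8741 = 2*(14161 - 930 + 11067)/(-109) - 8741 = 2*(-1/109)*24298 - 8741 = -48596/109 - 8741 = -1001365/109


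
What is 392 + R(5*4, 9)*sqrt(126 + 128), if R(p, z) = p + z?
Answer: 392 + 29*sqrt(254) ≈ 854.18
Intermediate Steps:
392 + R(5*4, 9)*sqrt(126 + 128) = 392 + (5*4 + 9)*sqrt(126 + 128) = 392 + (20 + 9)*sqrt(254) = 392 + 29*sqrt(254)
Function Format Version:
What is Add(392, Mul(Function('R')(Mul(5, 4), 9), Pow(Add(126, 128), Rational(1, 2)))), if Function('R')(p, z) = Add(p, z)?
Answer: Add(392, Mul(29, Pow(254, Rational(1, 2)))) ≈ 854.18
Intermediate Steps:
Add(392, Mul(Function('R')(Mul(5, 4), 9), Pow(Add(126, 128), Rational(1, 2)))) = Add(392, Mul(Add(Mul(5, 4), 9), Pow(Add(126, 128), Rational(1, 2)))) = Add(392, Mul(Add(20, 9), Pow(254, Rational(1, 2)))) = Add(392, Mul(29, Pow(254, Rational(1, 2))))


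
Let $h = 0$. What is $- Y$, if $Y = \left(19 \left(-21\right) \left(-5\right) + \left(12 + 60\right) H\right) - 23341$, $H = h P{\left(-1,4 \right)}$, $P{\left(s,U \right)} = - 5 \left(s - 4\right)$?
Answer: $21346$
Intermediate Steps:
$P{\left(s,U \right)} = 20 - 5 s$ ($P{\left(s,U \right)} = - 5 \left(-4 + s\right) = 20 - 5 s$)
$H = 0$ ($H = 0 \left(20 - -5\right) = 0 \left(20 + 5\right) = 0 \cdot 25 = 0$)
$Y = -21346$ ($Y = \left(19 \left(-21\right) \left(-5\right) + \left(12 + 60\right) 0\right) - 23341 = \left(\left(-399\right) \left(-5\right) + 72 \cdot 0\right) - 23341 = \left(1995 + 0\right) - 23341 = 1995 - 23341 = -21346$)
$- Y = \left(-1\right) \left(-21346\right) = 21346$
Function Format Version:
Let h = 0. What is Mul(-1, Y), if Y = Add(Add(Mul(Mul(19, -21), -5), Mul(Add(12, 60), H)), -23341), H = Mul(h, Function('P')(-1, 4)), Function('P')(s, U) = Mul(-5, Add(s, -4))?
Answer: 21346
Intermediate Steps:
Function('P')(s, U) = Add(20, Mul(-5, s)) (Function('P')(s, U) = Mul(-5, Add(-4, s)) = Add(20, Mul(-5, s)))
H = 0 (H = Mul(0, Add(20, Mul(-5, -1))) = Mul(0, Add(20, 5)) = Mul(0, 25) = 0)
Y = -21346 (Y = Add(Add(Mul(Mul(19, -21), -5), Mul(Add(12, 60), 0)), -23341) = Add(Add(Mul(-399, -5), Mul(72, 0)), -23341) = Add(Add(1995, 0), -23341) = Add(1995, -23341) = -21346)
Mul(-1, Y) = Mul(-1, -21346) = 21346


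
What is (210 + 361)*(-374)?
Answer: -213554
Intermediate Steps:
(210 + 361)*(-374) = 571*(-374) = -213554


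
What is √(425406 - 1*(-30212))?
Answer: √455618 ≈ 675.00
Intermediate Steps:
√(425406 - 1*(-30212)) = √(425406 + 30212) = √455618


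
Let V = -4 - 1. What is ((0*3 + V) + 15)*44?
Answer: 440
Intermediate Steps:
V = -5
((0*3 + V) + 15)*44 = ((0*3 - 5) + 15)*44 = ((0 - 5) + 15)*44 = (-5 + 15)*44 = 10*44 = 440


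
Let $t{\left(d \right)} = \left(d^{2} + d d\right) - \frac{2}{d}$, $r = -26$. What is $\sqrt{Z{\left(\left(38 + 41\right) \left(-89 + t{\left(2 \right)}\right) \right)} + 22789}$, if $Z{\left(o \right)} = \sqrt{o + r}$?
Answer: $\sqrt{22789 + 2 i \sqrt{1626}} \approx 150.96 + 0.2671 i$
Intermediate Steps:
$t{\left(d \right)} = - \frac{2}{d} + 2 d^{2}$ ($t{\left(d \right)} = \left(d^{2} + d^{2}\right) - \frac{2}{d} = 2 d^{2} - \frac{2}{d} = - \frac{2}{d} + 2 d^{2}$)
$Z{\left(o \right)} = \sqrt{-26 + o}$ ($Z{\left(o \right)} = \sqrt{o - 26} = \sqrt{-26 + o}$)
$\sqrt{Z{\left(\left(38 + 41\right) \left(-89 + t{\left(2 \right)}\right) \right)} + 22789} = \sqrt{\sqrt{-26 + \left(38 + 41\right) \left(-89 + \frac{2 \left(-1 + 2^{3}\right)}{2}\right)} + 22789} = \sqrt{\sqrt{-26 + 79 \left(-89 + 2 \cdot \frac{1}{2} \left(-1 + 8\right)\right)} + 22789} = \sqrt{\sqrt{-26 + 79 \left(-89 + 2 \cdot \frac{1}{2} \cdot 7\right)} + 22789} = \sqrt{\sqrt{-26 + 79 \left(-89 + 7\right)} + 22789} = \sqrt{\sqrt{-26 + 79 \left(-82\right)} + 22789} = \sqrt{\sqrt{-26 - 6478} + 22789} = \sqrt{\sqrt{-6504} + 22789} = \sqrt{2 i \sqrt{1626} + 22789} = \sqrt{22789 + 2 i \sqrt{1626}}$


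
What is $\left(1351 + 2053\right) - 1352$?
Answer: $2052$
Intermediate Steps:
$\left(1351 + 2053\right) - 1352 = 3404 - 1352 = 2052$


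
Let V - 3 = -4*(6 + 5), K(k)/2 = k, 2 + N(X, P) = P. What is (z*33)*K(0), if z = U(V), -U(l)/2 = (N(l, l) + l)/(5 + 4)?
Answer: 0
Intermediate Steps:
N(X, P) = -2 + P
K(k) = 2*k
V = -41 (V = 3 - 4*(6 + 5) = 3 - 4*11 = 3 - 44 = -41)
U(l) = 4/9 - 4*l/9 (U(l) = -2*((-2 + l) + l)/(5 + 4) = -2*(-2 + 2*l)/9 = -2*(-2/9 + 2*l/9) = 4/9 - 4*l/9)
z = 56/3 (z = 4/9 - 4/9*(-41) = 4/9 + 164/9 = 56/3 ≈ 18.667)
(z*33)*K(0) = ((56/3)*33)*(2*0) = 616*0 = 0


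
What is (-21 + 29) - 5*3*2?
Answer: -22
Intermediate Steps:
(-21 + 29) - 5*3*2 = 8 - 15*2 = 8 - 30 = -22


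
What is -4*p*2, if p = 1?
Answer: -8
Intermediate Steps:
-4*p*2 = -4*2 = -8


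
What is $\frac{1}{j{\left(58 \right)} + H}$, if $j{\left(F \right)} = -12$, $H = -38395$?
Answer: $- \frac{1}{38407} \approx -2.6037 \cdot 10^{-5}$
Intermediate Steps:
$\frac{1}{j{\left(58 \right)} + H} = \frac{1}{-12 - 38395} = \frac{1}{-38407} = - \frac{1}{38407}$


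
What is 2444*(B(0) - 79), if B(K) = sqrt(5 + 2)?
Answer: -193076 + 2444*sqrt(7) ≈ -1.8661e+5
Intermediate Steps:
B(K) = sqrt(7)
2444*(B(0) - 79) = 2444*(sqrt(7) - 79) = 2444*(-79 + sqrt(7)) = -193076 + 2444*sqrt(7)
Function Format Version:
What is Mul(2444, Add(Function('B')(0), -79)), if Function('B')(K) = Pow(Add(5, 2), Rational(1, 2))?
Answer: Add(-193076, Mul(2444, Pow(7, Rational(1, 2)))) ≈ -1.8661e+5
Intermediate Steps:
Function('B')(K) = Pow(7, Rational(1, 2))
Mul(2444, Add(Function('B')(0), -79)) = Mul(2444, Add(Pow(7, Rational(1, 2)), -79)) = Mul(2444, Add(-79, Pow(7, Rational(1, 2)))) = Add(-193076, Mul(2444, Pow(7, Rational(1, 2))))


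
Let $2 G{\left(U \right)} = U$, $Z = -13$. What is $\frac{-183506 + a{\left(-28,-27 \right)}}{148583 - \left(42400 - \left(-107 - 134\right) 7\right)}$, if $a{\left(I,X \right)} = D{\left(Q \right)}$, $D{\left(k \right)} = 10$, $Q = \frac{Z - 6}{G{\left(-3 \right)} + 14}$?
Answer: $- \frac{22937}{13062} \approx -1.756$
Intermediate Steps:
$G{\left(U \right)} = \frac{U}{2}$
$Q = - \frac{38}{25}$ ($Q = \frac{-13 - 6}{\frac{1}{2} \left(-3\right) + 14} = - \frac{19}{- \frac{3}{2} + 14} = - \frac{19}{\frac{25}{2}} = \left(-19\right) \frac{2}{25} = - \frac{38}{25} \approx -1.52$)
$a{\left(I,X \right)} = 10$
$\frac{-183506 + a{\left(-28,-27 \right)}}{148583 - \left(42400 - \left(-107 - 134\right) 7\right)} = \frac{-183506 + 10}{148583 - \left(42400 - \left(-107 - 134\right) 7\right)} = - \frac{183496}{148583 - 44087} = - \frac{183496}{104496} = \left(-183496\right) \frac{1}{104496} = - \frac{22937}{13062}$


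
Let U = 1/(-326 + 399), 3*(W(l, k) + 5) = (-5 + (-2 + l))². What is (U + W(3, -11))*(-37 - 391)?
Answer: -32528/219 ≈ -148.53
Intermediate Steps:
W(l, k) = -5 + (-7 + l)²/3 (W(l, k) = -5 + (-5 + (-2 + l))²/3 = -5 + (-7 + l)²/3)
U = 1/73 ≈ 0.013699
(U + W(3, -11))*(-37 - 391) = (1/73 + (-5 + (-7 + 3)²/3))*(-37 - 391) = (1/73 + (-5 + (⅓)*(-4)²))*(-428) = (1/73 + (-5 + (⅓)*16))*(-428) = (1/73 + (-5 + 16/3))*(-428) = (1/73 + ⅓)*(-428) = (76/219)*(-428) = -32528/219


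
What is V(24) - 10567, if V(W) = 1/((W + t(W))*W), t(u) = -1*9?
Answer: -3804119/360 ≈ -10567.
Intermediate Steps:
t(u) = -9
V(W) = 1/(W*(-9 + W)) (V(W) = 1/((W - 9)*W) = 1/((-9 + W)*W) = 1/(W*(-9 + W)))
V(24) - 10567 = 1/(24*(-9 + 24)) - 10567 = (1/24)/15 - 10567 = (1/24)*(1/15) - 10567 = 1/360 - 10567 = -3804119/360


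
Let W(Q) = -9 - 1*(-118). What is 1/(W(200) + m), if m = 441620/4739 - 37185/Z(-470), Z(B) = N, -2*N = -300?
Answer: -47390/2166271 ≈ -0.021876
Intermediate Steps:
N = 150 (N = -1/2*(-300) = 150)
Z(B) = 150
W(Q) = 109 (W(Q) = -9 + 118 = 109)
m = -7331781/47390 (m = 441620/4739 - 37185/150 = 441620*(1/4739) - 37185*1/150 = 441620/4739 - 2479/10 = -7331781/47390 ≈ -154.71)
1/(W(200) + m) = 1/(109 - 7331781/47390) = 1/(-2166271/47390) = -47390/2166271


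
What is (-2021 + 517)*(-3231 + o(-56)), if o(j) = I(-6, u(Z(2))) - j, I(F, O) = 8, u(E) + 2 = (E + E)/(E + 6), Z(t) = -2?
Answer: 4763168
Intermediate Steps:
u(E) = -2 + 2*E/(6 + E) (u(E) = -2 + (E + E)/(E + 6) = -2 + (2*E)/(6 + E) = -2 + 2*E/(6 + E))
o(j) = 8 - j
(-2021 + 517)*(-3231 + o(-56)) = (-2021 + 517)*(-3231 + (8 - 1*(-56))) = -1504*(-3231 + (8 + 56)) = -1504*(-3231 + 64) = -1504*(-3167) = 4763168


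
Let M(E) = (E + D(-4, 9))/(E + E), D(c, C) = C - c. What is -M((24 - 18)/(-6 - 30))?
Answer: 77/2 ≈ 38.500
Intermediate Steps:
M(E) = (13 + E)/(2*E) (M(E) = (E + (9 - 1*(-4)))/(E + E) = (E + (9 + 4))/((2*E)) = (E + 13)*(1/(2*E)) = (13 + E)*(1/(2*E)) = (13 + E)/(2*E))
-M((24 - 18)/(-6 - 30)) = -(13 + (24 - 18)/(-6 - 30))/(2*((24 - 18)/(-6 - 30))) = -(13 + 6/(-36))/(2*(6/(-36))) = -(13 + 6*(-1/36))/(2*(6*(-1/36))) = -(13 - ⅙)/(2*(-⅙)) = -(-6)*77/(2*6) = -1*(-77/2) = 77/2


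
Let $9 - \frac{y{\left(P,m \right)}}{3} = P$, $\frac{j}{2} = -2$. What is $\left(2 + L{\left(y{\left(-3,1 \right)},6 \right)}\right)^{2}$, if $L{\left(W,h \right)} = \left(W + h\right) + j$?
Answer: $1600$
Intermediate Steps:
$j = -4$ ($j = 2 \left(-2\right) = -4$)
$y{\left(P,m \right)} = 27 - 3 P$
$L{\left(W,h \right)} = -4 + W + h$ ($L{\left(W,h \right)} = \left(W + h\right) - 4 = -4 + W + h$)
$\left(2 + L{\left(y{\left(-3,1 \right)},6 \right)}\right)^{2} = \left(2 + \left(-4 + \left(27 - -9\right) + 6\right)\right)^{2} = \left(2 + \left(-4 + \left(27 + 9\right) + 6\right)\right)^{2} = \left(2 + \left(-4 + 36 + 6\right)\right)^{2} = \left(2 + 38\right)^{2} = 40^{2} = 1600$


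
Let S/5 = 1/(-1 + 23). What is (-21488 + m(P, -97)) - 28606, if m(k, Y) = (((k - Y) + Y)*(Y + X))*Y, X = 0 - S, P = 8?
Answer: 278898/11 ≈ 25354.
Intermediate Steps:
S = 5/22 (S = 5/(-1 + 23) = 5/22 ≈ 0.22727)
X = -5/22 (X = 0 - 1*5/22 = 0 - 5/22 = -5/22 ≈ -0.22727)
m(k, Y) = Y*k*(-5/22 + Y) (m(k, Y) = (((k - Y) + Y)*(Y - 5/22))*Y = (k*(-5/22 + Y))*Y = Y*k*(-5/22 + Y))
(-21488 + m(P, -97)) - 28606 = (-21488 + (1/22)*(-97)*8*(-5 + 22*(-97))) - 28606 = (-21488 + (1/22)*(-97)*8*(-5 - 2134)) - 28606 = (-21488 + (1/22)*(-97)*8*(-2139)) - 28606 = (-21488 + 829932/11) - 28606 = 593564/11 - 28606 = 278898/11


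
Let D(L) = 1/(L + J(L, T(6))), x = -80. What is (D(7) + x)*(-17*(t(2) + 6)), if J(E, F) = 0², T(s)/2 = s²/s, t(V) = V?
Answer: 76024/7 ≈ 10861.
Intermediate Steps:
T(s) = 2*s (T(s) = 2*(s²/s) = 2*s)
J(E, F) = 0
D(L) = 1/L (D(L) = 1/(L + 0) = 1/L)
(D(7) + x)*(-17*(t(2) + 6)) = (1/7 - 80)*(-17*(2 + 6)) = (⅐ - 80)*(-17*8) = -559/7*(-136) = 76024/7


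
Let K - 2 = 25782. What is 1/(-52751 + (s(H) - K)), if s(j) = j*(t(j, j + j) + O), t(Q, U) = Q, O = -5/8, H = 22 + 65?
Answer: -8/568163 ≈ -1.4080e-5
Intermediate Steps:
K = 25784 (K = 2 + 25782 = 25784)
H = 87
O = -5/8 (O = -5*⅛ = -5/8 ≈ -0.62500)
s(j) = j*(-5/8 + j) (s(j) = j*(j - 5/8) = j*(-5/8 + j))
1/(-52751 + (s(H) - K)) = 1/(-52751 + ((⅛)*87*(-5 + 8*87) - 1*25784)) = 1/(-52751 + ((⅛)*87*(-5 + 696) - 25784)) = 1/(-52751 + ((⅛)*87*691 - 25784)) = 1/(-52751 + (60117/8 - 25784)) = 1/(-52751 - 146155/8) = 1/(-568163/8) = -8/568163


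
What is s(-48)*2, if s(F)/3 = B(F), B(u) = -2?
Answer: -12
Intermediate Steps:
s(F) = -6 (s(F) = 3*(-2) = -6)
s(-48)*2 = -6*2 = -12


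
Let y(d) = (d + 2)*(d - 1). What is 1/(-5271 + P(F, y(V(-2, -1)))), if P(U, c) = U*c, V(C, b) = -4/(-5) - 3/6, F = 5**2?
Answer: -4/21245 ≈ -0.00018828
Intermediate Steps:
F = 25
V(C, b) = 3/10 (V(C, b) = -4*(-1/5) - 3*1/6 = 4/5 - 1/2 = 3/10)
y(d) = (-1 + d)*(2 + d) (y(d) = (2 + d)*(-1 + d) = (-1 + d)*(2 + d))
1/(-5271 + P(F, y(V(-2, -1)))) = 1/(-5271 + 25*(-2 + 3/10 + (3/10)**2)) = 1/(-5271 + 25*(-2 + 3/10 + 9/100)) = 1/(-5271 + 25*(-161/100)) = 1/(-5271 - 161/4) = 1/(-21245/4) = -4/21245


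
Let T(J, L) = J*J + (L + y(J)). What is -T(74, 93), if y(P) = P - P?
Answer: -5569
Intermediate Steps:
y(P) = 0
T(J, L) = L + J² (T(J, L) = J*J + (L + 0) = J² + L = L + J²)
-T(74, 93) = -(93 + 74²) = -(93 + 5476) = -1*5569 = -5569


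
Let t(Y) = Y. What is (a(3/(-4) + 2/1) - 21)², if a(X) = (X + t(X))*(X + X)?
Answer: 3481/16 ≈ 217.56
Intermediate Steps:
a(X) = 4*X² (a(X) = (X + X)*(X + X) = (2*X)*(2*X) = 4*X²)
(a(3/(-4) + 2/1) - 21)² = (4*(3/(-4) + 2/1)² - 21)² = (4*(3*(-¼) + 2*1)² - 21)² = (4*(-¾ + 2)² - 21)² = (4*(5/4)² - 21)² = (4*(25/16) - 21)² = (25/4 - 21)² = (-59/4)² = 3481/16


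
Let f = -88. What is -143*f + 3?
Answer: 12587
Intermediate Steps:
-143*f + 3 = -143*(-88) + 3 = 12584 + 3 = 12587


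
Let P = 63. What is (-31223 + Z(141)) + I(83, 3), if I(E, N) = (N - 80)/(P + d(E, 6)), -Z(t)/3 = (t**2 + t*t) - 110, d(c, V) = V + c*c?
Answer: -149277937/994 ≈ -1.5018e+5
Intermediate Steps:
d(c, V) = V + c**2
Z(t) = 330 - 6*t**2 (Z(t) = -3*((t**2 + t*t) - 110) = -3*((t**2 + t**2) - 110) = -3*(2*t**2 - 110) = -3*(-110 + 2*t**2) = 330 - 6*t**2)
I(E, N) = (-80 + N)/(69 + E**2) (I(E, N) = (N - 80)/(63 + (6 + E**2)) = (-80 + N)/(69 + E**2))
(-31223 + Z(141)) + I(83, 3) = (-31223 + (330 - 6*141**2)) + (-80 + 3)/(69 + 83**2) = (-31223 + (330 - 6*19881)) - 77/(69 + 6889) = (-31223 + (330 - 119286)) - 77/6958 = (-31223 - 118956) + (1/6958)*(-77) = -150179 - 11/994 = -149277937/994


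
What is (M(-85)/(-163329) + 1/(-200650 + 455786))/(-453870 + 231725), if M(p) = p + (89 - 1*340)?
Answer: -5725935/617135215319392 ≈ -9.2783e-9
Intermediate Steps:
M(p) = -251 + p (M(p) = p + (89 - 340) = p - 251 = -251 + p)
(M(-85)/(-163329) + 1/(-200650 + 455786))/(-453870 + 231725) = ((-251 - 85)/(-163329) + 1/(-200650 + 455786))/(-453870 + 231725) = (-336*(-1/163329) + 1/255136)/(-222145) = (112/54443 + 1/255136)*(-1/222145) = (28629675/13890369248)*(-1/222145) = -5725935/617135215319392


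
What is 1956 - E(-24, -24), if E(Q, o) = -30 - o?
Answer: 1962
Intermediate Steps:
1956 - E(-24, -24) = 1956 - (-30 - 1*(-24)) = 1956 - (-30 + 24) = 1956 - 1*(-6) = 1956 + 6 = 1962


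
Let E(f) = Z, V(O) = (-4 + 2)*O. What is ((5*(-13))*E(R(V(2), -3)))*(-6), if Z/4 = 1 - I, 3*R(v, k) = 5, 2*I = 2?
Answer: 0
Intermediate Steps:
I = 1 (I = (½)*2 = 1)
V(O) = -2*O
R(v, k) = 5/3 (R(v, k) = (⅓)*5 = 5/3)
Z = 0 (Z = 4*(1 - 1*1) = 4*(1 - 1) = 4*0 = 0)
E(f) = 0
((5*(-13))*E(R(V(2), -3)))*(-6) = ((5*(-13))*0)*(-6) = -65*0*(-6) = 0*(-6) = 0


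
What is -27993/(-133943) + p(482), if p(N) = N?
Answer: 64588519/133943 ≈ 482.21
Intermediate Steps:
-27993/(-133943) + p(482) = -27993/(-133943) + 482 = -27993*(-1/133943) + 482 = 27993/133943 + 482 = 64588519/133943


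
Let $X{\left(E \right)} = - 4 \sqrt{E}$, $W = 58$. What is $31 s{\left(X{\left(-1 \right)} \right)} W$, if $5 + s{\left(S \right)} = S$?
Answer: $-8990 - 7192 i \approx -8990.0 - 7192.0 i$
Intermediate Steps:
$s{\left(S \right)} = -5 + S$
$31 s{\left(X{\left(-1 \right)} \right)} W = 31 \left(-5 - 4 \sqrt{-1}\right) 58 = 31 \left(-5 - 4 i\right) 58 = \left(-155 - 124 i\right) 58 = -8990 - 7192 i$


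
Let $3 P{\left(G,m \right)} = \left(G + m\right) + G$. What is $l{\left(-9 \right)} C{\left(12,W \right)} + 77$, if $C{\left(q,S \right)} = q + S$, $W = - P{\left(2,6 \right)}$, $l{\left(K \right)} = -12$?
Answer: $-27$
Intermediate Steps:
$P{\left(G,m \right)} = \frac{m}{3} + \frac{2 G}{3}$ ($P{\left(G,m \right)} = \frac{\left(G + m\right) + G}{3} = \frac{m + 2 G}{3} = \frac{m}{3} + \frac{2 G}{3}$)
$W = - \frac{10}{3}$ ($W = - (\frac{1}{3} \cdot 6 + \frac{2}{3} \cdot 2) = - (2 + \frac{4}{3}) = \left(-1\right) \frac{10}{3} = - \frac{10}{3} \approx -3.3333$)
$C{\left(q,S \right)} = S + q$
$l{\left(-9 \right)} C{\left(12,W \right)} + 77 = - 12 \left(- \frac{10}{3} + 12\right) + 77 = \left(-12\right) \frac{26}{3} + 77 = -104 + 77 = -27$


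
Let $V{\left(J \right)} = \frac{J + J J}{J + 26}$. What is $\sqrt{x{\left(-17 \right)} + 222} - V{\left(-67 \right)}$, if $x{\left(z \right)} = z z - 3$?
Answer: $\frac{4422}{41} + 2 \sqrt{127} \approx 130.39$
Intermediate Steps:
$x{\left(z \right)} = -3 + z^{2}$ ($x{\left(z \right)} = z^{2} - 3 = -3 + z^{2}$)
$V{\left(J \right)} = \frac{J + J^{2}}{26 + J}$
$\sqrt{x{\left(-17 \right)} + 222} - V{\left(-67 \right)} = \sqrt{\left(-3 + \left(-17\right)^{2}\right) + 222} - - \frac{67 \left(1 - 67\right)}{26 - 67} = \sqrt{\left(-3 + 289\right) + 222} - \left(-67\right) \frac{1}{-41} \left(-66\right) = \sqrt{286 + 222} - \left(-67\right) \left(- \frac{1}{41}\right) \left(-66\right) = \sqrt{508} - - \frac{4422}{41} = 2 \sqrt{127} + \frac{4422}{41} = \frac{4422}{41} + 2 \sqrt{127}$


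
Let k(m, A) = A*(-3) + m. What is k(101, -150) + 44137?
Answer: 44688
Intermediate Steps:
k(m, A) = m - 3*A (k(m, A) = -3*A + m = m - 3*A)
k(101, -150) + 44137 = (101 - 3*(-150)) + 44137 = (101 + 450) + 44137 = 551 + 44137 = 44688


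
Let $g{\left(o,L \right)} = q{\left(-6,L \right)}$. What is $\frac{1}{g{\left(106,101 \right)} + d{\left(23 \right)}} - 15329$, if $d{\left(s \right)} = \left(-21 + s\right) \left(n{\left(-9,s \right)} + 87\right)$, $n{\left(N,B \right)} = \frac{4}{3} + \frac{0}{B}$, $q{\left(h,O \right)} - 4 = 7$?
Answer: $- \frac{8630224}{563} \approx -15329.0$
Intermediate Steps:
$q{\left(h,O \right)} = 11$ ($q{\left(h,O \right)} = 4 + 7 = 11$)
$g{\left(o,L \right)} = 11$
$n{\left(N,B \right)} = \frac{4}{3}$ ($n{\left(N,B \right)} = 4 \cdot \frac{1}{3} + 0 = \frac{4}{3} + 0 = \frac{4}{3}$)
$d{\left(s \right)} = -1855 + \frac{265 s}{3}$ ($d{\left(s \right)} = \left(-21 + s\right) \left(\frac{4}{3} + 87\right) = \left(-21 + s\right) \frac{265}{3} = -1855 + \frac{265 s}{3}$)
$\frac{1}{g{\left(106,101 \right)} + d{\left(23 \right)}} - 15329 = \frac{1}{11 + \left(-1855 + \frac{265}{3} \cdot 23\right)} - 15329 = \frac{1}{11 + \left(-1855 + \frac{6095}{3}\right)} - 15329 = \frac{1}{11 + \frac{530}{3}} - 15329 = \frac{1}{\frac{563}{3}} - 15329 = \frac{3}{563} - 15329 = - \frac{8630224}{563}$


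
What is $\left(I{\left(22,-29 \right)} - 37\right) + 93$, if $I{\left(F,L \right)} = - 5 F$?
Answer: $-54$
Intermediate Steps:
$\left(I{\left(22,-29 \right)} - 37\right) + 93 = \left(\left(-5\right) 22 - 37\right) + 93 = \left(-110 - 37\right) + 93 = -147 + 93 = -54$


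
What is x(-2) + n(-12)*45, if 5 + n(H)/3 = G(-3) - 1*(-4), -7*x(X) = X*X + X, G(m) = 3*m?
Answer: -9452/7 ≈ -1350.3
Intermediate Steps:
x(X) = -X/7 - X²/7 (x(X) = -(X*X + X)/7 = -(X² + X)/7 = -(X + X²)/7 = -X/7 - X²/7)
n(H) = -30 (n(H) = -15 + 3*(3*(-3) - 1*(-4)) = -15 + 3*(-9 + 4) = -15 + 3*(-5) = -15 - 15 = -30)
x(-2) + n(-12)*45 = -⅐*(-2)*(1 - 2) - 30*45 = -⅐*(-2)*(-1) - 1350 = -2/7 - 1350 = -9452/7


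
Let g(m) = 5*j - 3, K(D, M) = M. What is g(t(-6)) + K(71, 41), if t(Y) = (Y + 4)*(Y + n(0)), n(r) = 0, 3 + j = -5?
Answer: -2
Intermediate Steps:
j = -8 (j = -3 - 5 = -8)
t(Y) = Y*(4 + Y) (t(Y) = (Y + 4)*(Y + 0) = (4 + Y)*Y = Y*(4 + Y))
g(m) = -43 (g(m) = 5*(-8) - 3 = -40 - 3 = -43)
g(t(-6)) + K(71, 41) = -43 + 41 = -2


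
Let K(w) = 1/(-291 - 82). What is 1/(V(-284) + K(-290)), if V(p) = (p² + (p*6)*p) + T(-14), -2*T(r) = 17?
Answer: 746/421179289 ≈ 1.7712e-6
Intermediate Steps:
T(r) = -17/2 (T(r) = -½*17 = -17/2)
V(p) = -17/2 + 7*p² (V(p) = (p² + (p*6)*p) - 17/2 = (p² + (6*p)*p) - 17/2 = (p² + 6*p²) - 17/2 = 7*p² - 17/2 = -17/2 + 7*p²)
K(w) = -1/373 (K(w) = 1/(-373) = -1/373)
1/(V(-284) + K(-290)) = 1/((-17/2 + 7*(-284)²) - 1/373) = 1/((-17/2 + 7*80656) - 1/373) = 1/((-17/2 + 564592) - 1/373) = 1/(1129167/2 - 1/373) = 1/(421179289/746) = 746/421179289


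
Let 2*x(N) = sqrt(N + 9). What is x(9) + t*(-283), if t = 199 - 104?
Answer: -26885 + 3*sqrt(2)/2 ≈ -26883.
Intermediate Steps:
t = 95
x(N) = sqrt(9 + N)/2 (x(N) = sqrt(N + 9)/2 = sqrt(9 + N)/2)
x(9) + t*(-283) = sqrt(9 + 9)/2 + 95*(-283) = sqrt(18)/2 - 26885 = (3*sqrt(2))/2 - 26885 = 3*sqrt(2)/2 - 26885 = -26885 + 3*sqrt(2)/2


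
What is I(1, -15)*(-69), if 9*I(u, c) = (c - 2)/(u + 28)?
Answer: 391/87 ≈ 4.4943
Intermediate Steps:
I(u, c) = (-2 + c)/(9*(28 + u)) (I(u, c) = ((c - 2)/(u + 28))/9 = ((-2 + c)/(28 + u))/9 = (-2 + c)/(9*(28 + u)))
I(1, -15)*(-69) = ((-2 - 15)/(9*(28 + 1)))*(-69) = ((⅑)*(-17)/29)*(-69) = ((⅑)*(1/29)*(-17))*(-69) = -17/261*(-69) = 391/87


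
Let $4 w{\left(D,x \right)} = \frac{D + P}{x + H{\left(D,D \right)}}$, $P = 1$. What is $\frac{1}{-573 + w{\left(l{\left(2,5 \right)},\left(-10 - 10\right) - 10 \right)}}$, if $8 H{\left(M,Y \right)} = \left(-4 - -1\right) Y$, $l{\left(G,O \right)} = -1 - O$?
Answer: $- \frac{111}{63598} \approx -0.0017453$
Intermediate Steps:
$H{\left(M,Y \right)} = - \frac{3 Y}{8}$ ($H{\left(M,Y \right)} = \frac{\left(-4 - -1\right) Y}{8} = \frac{\left(-4 + 1\right) Y}{8} = \frac{\left(-3\right) Y}{8} = - \frac{3 Y}{8}$)
$w{\left(D,x \right)} = \frac{1 + D}{4 \left(x - \frac{3 D}{8}\right)}$ ($w{\left(D,x \right)} = \frac{\left(D + 1\right) \frac{1}{x - \frac{3 D}{8}}}{4} = \frac{\left(1 + D\right) \frac{1}{x - \frac{3 D}{8}}}{4} = \frac{\frac{1}{x - \frac{3 D}{8}} \left(1 + D\right)}{4} = \frac{1 + D}{4 \left(x - \frac{3 D}{8}\right)}$)
$\frac{1}{-573 + w{\left(l{\left(2,5 \right)},\left(-10 - 10\right) - 10 \right)}} = \frac{1}{-573 + \frac{2 \left(1 - 6\right)}{- 3 \left(-1 - 5\right) + 8 \left(\left(-10 - 10\right) - 10\right)}} = \frac{1}{-573 + \frac{2 \left(1 - 6\right)}{- 3 \left(-1 - 5\right) + 8 \left(-20 - 10\right)}} = \frac{1}{-573 + \frac{2 \left(1 - 6\right)}{\left(-3\right) \left(-6\right) + 8 \left(-30\right)}} = \frac{1}{-573 + 2 \frac{1}{18 - 240} \left(-5\right)} = \frac{1}{-573 + 2 \frac{1}{-222} \left(-5\right)} = \frac{1}{-573 + 2 \left(- \frac{1}{222}\right) \left(-5\right)} = \frac{1}{-573 + \frac{5}{111}} = \frac{1}{- \frac{63598}{111}} = - \frac{111}{63598}$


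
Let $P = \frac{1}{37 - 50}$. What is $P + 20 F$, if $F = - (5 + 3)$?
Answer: $- \frac{2081}{13} \approx -160.08$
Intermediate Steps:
$F = -8$ ($F = \left(-1\right) 8 = -8$)
$P = - \frac{1}{13}$ ($P = \frac{1}{-13} = - \frac{1}{13} \approx -0.076923$)
$P + 20 F = - \frac{1}{13} + 20 \left(-8\right) = - \frac{1}{13} - 160 = - \frac{2081}{13}$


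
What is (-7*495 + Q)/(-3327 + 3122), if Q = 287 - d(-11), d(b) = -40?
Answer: 3138/205 ≈ 15.307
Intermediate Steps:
Q = 327 (Q = 287 - 1*(-40) = 287 + 40 = 327)
(-7*495 + Q)/(-3327 + 3122) = (-7*495 + 327)/(-3327 + 3122) = (-3465 + 327)/(-205) = -3138*(-1/205) = 3138/205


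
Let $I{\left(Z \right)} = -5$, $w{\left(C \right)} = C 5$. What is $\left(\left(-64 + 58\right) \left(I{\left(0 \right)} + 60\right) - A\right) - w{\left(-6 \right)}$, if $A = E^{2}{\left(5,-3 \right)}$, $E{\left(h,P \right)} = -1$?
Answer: $-301$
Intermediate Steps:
$w{\left(C \right)} = 5 C$
$A = 1$ ($A = \left(-1\right)^{2} = 1$)
$\left(\left(-64 + 58\right) \left(I{\left(0 \right)} + 60\right) - A\right) - w{\left(-6 \right)} = \left(\left(-64 + 58\right) \left(-5 + 60\right) - 1\right) - 5 \left(-6\right) = \left(\left(-6\right) 55 - 1\right) - -30 = \left(-330 - 1\right) + 30 = -331 + 30 = -301$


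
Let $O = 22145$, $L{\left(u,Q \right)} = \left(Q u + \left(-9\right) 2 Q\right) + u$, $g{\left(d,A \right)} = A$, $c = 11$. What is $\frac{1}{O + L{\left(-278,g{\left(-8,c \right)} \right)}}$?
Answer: $\frac{1}{18611} \approx 5.3732 \cdot 10^{-5}$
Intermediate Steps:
$L{\left(u,Q \right)} = u - 18 Q + Q u$ ($L{\left(u,Q \right)} = \left(Q u - 18 Q\right) + u = \left(- 18 Q + Q u\right) + u = u - 18 Q + Q u$)
$\frac{1}{O + L{\left(-278,g{\left(-8,c \right)} \right)}} = \frac{1}{22145 - 3534} = \frac{1}{18611}$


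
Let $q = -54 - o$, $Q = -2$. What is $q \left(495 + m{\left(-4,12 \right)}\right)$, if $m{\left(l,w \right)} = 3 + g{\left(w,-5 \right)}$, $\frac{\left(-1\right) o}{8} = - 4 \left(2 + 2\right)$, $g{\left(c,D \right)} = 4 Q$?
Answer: $-89180$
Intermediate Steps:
$g{\left(c,D \right)} = -8$ ($g{\left(c,D \right)} = 4 \left(-2\right) = -8$)
$o = 128$ ($o = - 8 \left(- 4 \left(2 + 2\right)\right) = - 8 \left(\left(-4\right) 4\right) = \left(-8\right) \left(-16\right) = 128$)
$m{\left(l,w \right)} = -5$ ($m{\left(l,w \right)} = 3 - 8 = -5$)
$q = -182$ ($q = -54 - 128 = -182$)
$q \left(495 + m{\left(-4,12 \right)}\right) = - 182 \left(495 - 5\right) = \left(-182\right) 490 = -89180$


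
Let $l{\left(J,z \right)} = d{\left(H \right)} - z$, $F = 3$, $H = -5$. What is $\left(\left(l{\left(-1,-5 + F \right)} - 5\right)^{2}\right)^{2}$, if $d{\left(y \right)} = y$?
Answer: $4096$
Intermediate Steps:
$l{\left(J,z \right)} = -5 - z$
$\left(\left(l{\left(-1,-5 + F \right)} - 5\right)^{2}\right)^{2} = \left(\left(\left(-5 - \left(-5 + 3\right)\right) - 5\right)^{2}\right)^{2} = \left(\left(\left(-5 - -2\right) - 5\right)^{2}\right)^{2} = \left(\left(\left(-5 + 2\right) - 5\right)^{2}\right)^{2} = \left(\left(-3 - 5\right)^{2}\right)^{2} = \left(\left(-8\right)^{2}\right)^{2} = 64^{2} = 4096$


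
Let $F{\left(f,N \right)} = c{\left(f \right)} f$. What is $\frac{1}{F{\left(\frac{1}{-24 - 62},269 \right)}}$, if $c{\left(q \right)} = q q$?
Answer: $-636056$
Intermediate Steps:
$c{\left(q \right)} = q^{2}$
$F{\left(f,N \right)} = f^{3}$ ($F{\left(f,N \right)} = f^{2} f = f^{3}$)
$\frac{1}{F{\left(\frac{1}{-24 - 62},269 \right)}} = \frac{1}{\left(\frac{1}{-24 - 62}\right)^{3}} = \frac{1}{\left(\frac{1}{-86}\right)^{3}} = \frac{1}{\left(- \frac{1}{86}\right)^{3}} = \frac{1}{- \frac{1}{636056}} = -636056$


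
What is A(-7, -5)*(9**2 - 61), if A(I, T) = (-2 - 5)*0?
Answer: 0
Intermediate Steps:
A(I, T) = 0 (A(I, T) = -7*0 = 0)
A(-7, -5)*(9**2 - 61) = 0*(9**2 - 61) = 0*(81 - 61) = 0*20 = 0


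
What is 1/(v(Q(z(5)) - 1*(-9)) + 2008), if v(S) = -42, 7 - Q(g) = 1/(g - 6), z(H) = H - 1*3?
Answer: 1/1966 ≈ 0.00050865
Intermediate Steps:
z(H) = -3 + H (z(H) = H - 3 = -3 + H)
Q(g) = 7 - 1/(-6 + g) (Q(g) = 7 - 1/(g - 6) = 7 - 1/(-6 + g))
1/(v(Q(z(5)) - 1*(-9)) + 2008) = 1/(-42 + 2008) = 1/1966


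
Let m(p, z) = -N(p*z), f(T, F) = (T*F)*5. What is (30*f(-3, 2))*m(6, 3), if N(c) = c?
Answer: 16200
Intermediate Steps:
f(T, F) = 5*F*T (f(T, F) = (F*T)*5 = 5*F*T)
m(p, z) = -p*z
(30*f(-3, 2))*m(6, 3) = (30*(5*2*(-3)))*(-1*6*3) = (30*(-30))*(-18) = -900*(-18) = 16200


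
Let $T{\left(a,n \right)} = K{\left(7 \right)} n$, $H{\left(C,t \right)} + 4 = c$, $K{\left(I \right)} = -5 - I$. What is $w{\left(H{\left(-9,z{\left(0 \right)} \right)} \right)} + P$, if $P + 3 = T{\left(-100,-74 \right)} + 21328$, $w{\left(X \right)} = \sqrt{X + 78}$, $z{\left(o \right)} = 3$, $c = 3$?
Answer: $22213 + \sqrt{77} \approx 22222.0$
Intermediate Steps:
$H{\left(C,t \right)} = -1$ ($H{\left(C,t \right)} = -4 + 3 = -1$)
$w{\left(X \right)} = \sqrt{78 + X}$
$T{\left(a,n \right)} = - 12 n$ ($T{\left(a,n \right)} = \left(-5 - 7\right) n = - 12 n$)
$P = 22213$ ($P = -3 + \left(\left(-12\right) \left(-74\right) + 21328\right) = -3 + \left(888 + 21328\right) = -3 + 22216 = 22213$)
$w{\left(H{\left(-9,z{\left(0 \right)} \right)} \right)} + P = \sqrt{78 - 1} + 22213 = \sqrt{77} + 22213 = 22213 + \sqrt{77}$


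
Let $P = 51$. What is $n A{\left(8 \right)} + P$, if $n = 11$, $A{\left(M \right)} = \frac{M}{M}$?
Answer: $62$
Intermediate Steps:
$A{\left(M \right)} = 1$
$n A{\left(8 \right)} + P = 11 \cdot 1 + 51 = 11 + 51 = 62$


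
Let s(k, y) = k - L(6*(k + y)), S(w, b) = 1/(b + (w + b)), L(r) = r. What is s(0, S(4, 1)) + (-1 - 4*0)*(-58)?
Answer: 57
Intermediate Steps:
S(w, b) = 1/(w + 2*b) (S(w, b) = 1/(b + (b + w)) = 1/(w + 2*b))
s(k, y) = -6*y - 5*k (s(k, y) = k - 6*(k + y) = k - (6*k + 6*y) = k + (-6*k - 6*y) = -6*y - 5*k)
s(0, S(4, 1)) + (-1 - 4*0)*(-58) = (-6/(4 + 2*1) - 5*0) + (-1 - 4*0)*(-58) = (-6/(4 + 2) + 0) + (-1 + 0)*(-58) = (-6/6 + 0) - 1*(-58) = (-6*1/6 + 0) + 58 = (-1 + 0) + 58 = -1 + 58 = 57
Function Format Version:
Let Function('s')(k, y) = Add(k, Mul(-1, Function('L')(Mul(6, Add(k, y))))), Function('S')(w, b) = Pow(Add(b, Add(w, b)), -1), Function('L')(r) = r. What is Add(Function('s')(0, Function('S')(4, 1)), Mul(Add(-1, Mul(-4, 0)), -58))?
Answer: 57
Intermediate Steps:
Function('S')(w, b) = Pow(Add(w, Mul(2, b)), -1) (Function('S')(w, b) = Pow(Add(b, Add(b, w)), -1) = Pow(Add(w, Mul(2, b)), -1))
Function('s')(k, y) = Add(Mul(-6, y), Mul(-5, k)) (Function('s')(k, y) = Add(k, Mul(-1, Mul(6, Add(k, y)))) = Add(k, Mul(-1, Add(Mul(6, k), Mul(6, y)))) = Add(k, Add(Mul(-6, k), Mul(-6, y))) = Add(Mul(-6, y), Mul(-5, k)))
Add(Function('s')(0, Function('S')(4, 1)), Mul(Add(-1, Mul(-4, 0)), -58)) = Add(Add(Mul(-6, Pow(Add(4, Mul(2, 1)), -1)), Mul(-5, 0)), Mul(Add(-1, Mul(-4, 0)), -58)) = Add(Add(Mul(-6, Pow(Add(4, 2), -1)), 0), Mul(Add(-1, 0), -58)) = Add(Add(Mul(-6, Pow(6, -1)), 0), Mul(-1, -58)) = Add(Add(Mul(-6, Rational(1, 6)), 0), 58) = Add(Add(-1, 0), 58) = Add(-1, 58) = 57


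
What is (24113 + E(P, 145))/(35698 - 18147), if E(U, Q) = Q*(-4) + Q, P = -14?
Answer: 23678/17551 ≈ 1.3491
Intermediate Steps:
E(U, Q) = -3*Q (E(U, Q) = -4*Q + Q = -3*Q)
(24113 + E(P, 145))/(35698 - 18147) = (24113 - 3*145)/(35698 - 18147) = (24113 - 435)/17551 = 23678*(1/17551) = 23678/17551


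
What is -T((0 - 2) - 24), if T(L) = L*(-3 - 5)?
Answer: -208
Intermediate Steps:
T(L) = -8*L (T(L) = L*(-8) = -8*L)
-T((0 - 2) - 24) = -(-8)*((0 - 2) - 24) = -(-8)*(-2 - 24) = -(-8)*(-26) = -1*208 = -208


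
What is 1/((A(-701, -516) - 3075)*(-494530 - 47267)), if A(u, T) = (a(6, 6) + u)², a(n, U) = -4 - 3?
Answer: -1/269917305633 ≈ -3.7048e-12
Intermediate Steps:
a(n, U) = -7
A(u, T) = (-7 + u)²
1/((A(-701, -516) - 3075)*(-494530 - 47267)) = 1/(((-7 - 701)² - 3075)*(-494530 - 47267)) = 1/(((-708)² - 3075)*(-541797)) = 1/((501264 - 3075)*(-541797)) = 1/(498189*(-541797)) = 1/(-269917305633) = -1/269917305633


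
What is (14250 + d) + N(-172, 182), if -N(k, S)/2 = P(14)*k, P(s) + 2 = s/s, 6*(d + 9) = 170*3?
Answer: 13982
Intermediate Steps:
d = 76 (d = -9 + (170*3)/6 = -9 + (1/6)*510 = -9 + 85 = 76)
P(s) = -1 (P(s) = -2 + s/s = -2 + 1 = -1)
N(k, S) = 2*k (N(k, S) = -(-2)*k = 2*k)
(14250 + d) + N(-172, 182) = (14250 + 76) + 2*(-172) = 14326 - 344 = 13982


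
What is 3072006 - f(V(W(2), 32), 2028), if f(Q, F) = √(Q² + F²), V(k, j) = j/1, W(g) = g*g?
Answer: 3072006 - 4*√257113 ≈ 3.0700e+6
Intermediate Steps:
W(g) = g²
V(k, j) = j (V(k, j) = j*1 = j)
f(Q, F) = √(F² + Q²)
3072006 - f(V(W(2), 32), 2028) = 3072006 - √(2028² + 32²) = 3072006 - √(4112784 + 1024) = 3072006 - √4113808 = 3072006 - 4*√257113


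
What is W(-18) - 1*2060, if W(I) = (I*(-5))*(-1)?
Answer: -2150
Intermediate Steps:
W(I) = 5*I (W(I) = -5*I*(-1) = 5*I)
W(-18) - 1*2060 = 5*(-18) - 1*2060 = -90 - 2060 = -2150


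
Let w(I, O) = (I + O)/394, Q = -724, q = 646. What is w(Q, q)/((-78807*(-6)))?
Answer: -13/31049958 ≈ -4.1868e-7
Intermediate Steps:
w(I, O) = I/394 + O/394 (w(I, O) = (I + O)*(1/394) = I/394 + O/394)
w(Q, q)/((-78807*(-6))) = ((1/394)*(-724) + (1/394)*646)/((-78807*(-6))) = (-362/197 + 323/197)/472842 = -39/197*1/472842 = -13/31049958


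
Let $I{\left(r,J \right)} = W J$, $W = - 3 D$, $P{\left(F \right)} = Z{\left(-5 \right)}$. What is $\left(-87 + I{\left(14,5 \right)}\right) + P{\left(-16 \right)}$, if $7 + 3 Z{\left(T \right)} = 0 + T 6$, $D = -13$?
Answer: $\frac{287}{3} \approx 95.667$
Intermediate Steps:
$Z{\left(T \right)} = - \frac{7}{3} + 2 T$ ($Z{\left(T \right)} = - \frac{7}{3} + \frac{0 + T 6}{3} = - \frac{7}{3} + \frac{0 + 6 T}{3} = - \frac{7}{3} + \frac{6 T}{3} = - \frac{7}{3} + 2 T$)
$P{\left(F \right)} = - \frac{37}{3}$ ($P{\left(F \right)} = - \frac{7}{3} + 2 \left(-5\right) = - \frac{7}{3} - 10 = - \frac{37}{3}$)
$W = 39$ ($W = \left(-3\right) \left(-13\right) = 39$)
$I{\left(r,J \right)} = 39 J$
$\left(-87 + I{\left(14,5 \right)}\right) + P{\left(-16 \right)} = \left(-87 + 39 \cdot 5\right) - \frac{37}{3} = \left(-87 + 195\right) - \frac{37}{3} = 108 - \frac{37}{3} = \frac{287}{3}$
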